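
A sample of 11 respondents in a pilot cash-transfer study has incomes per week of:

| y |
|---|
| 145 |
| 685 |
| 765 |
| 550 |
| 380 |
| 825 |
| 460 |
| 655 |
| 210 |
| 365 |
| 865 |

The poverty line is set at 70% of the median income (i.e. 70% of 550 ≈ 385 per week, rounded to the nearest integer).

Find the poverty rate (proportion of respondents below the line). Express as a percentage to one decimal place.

36.4%

4 of the 11 respondents have income below 385.
H = 4/11 = 36.4%.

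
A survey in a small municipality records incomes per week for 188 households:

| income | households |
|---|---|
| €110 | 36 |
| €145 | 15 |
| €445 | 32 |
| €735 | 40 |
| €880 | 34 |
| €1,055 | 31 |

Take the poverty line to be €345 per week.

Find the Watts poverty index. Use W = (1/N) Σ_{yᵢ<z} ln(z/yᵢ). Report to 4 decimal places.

Incomes under z: 36×€110, 15×€145 (q = 51 of N = 188).
ln(z/y) terms: ln(345/110) = 1.1431 (×36); ln(345/145) = 0.8668 (×15).
W = 54.152466 / 188 = 0.2880.

0.2880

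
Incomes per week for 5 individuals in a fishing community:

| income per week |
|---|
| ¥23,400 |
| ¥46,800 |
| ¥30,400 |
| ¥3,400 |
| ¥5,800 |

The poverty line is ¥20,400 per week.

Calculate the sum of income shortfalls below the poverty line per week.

¥31,600

Below z: ¥3,400, ¥5,800 (q = 2 of N = 5).
Individual gaps: 20400−3400 = 17000; 20400−5800 = 14600.
Aggregate gap = ¥31,600.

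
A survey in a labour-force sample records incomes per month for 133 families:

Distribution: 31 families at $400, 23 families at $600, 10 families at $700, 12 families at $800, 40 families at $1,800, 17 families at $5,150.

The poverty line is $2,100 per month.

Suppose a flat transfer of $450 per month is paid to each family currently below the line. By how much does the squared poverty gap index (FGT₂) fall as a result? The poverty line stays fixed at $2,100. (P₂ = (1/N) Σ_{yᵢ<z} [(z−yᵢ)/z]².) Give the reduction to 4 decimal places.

0.1591

Before: below the line — 31×$400, 23×$600, 10×$700, 12×$800, 40×$1,800; squared poverty gap index (FGT₂) = 0.315107.
After the $450 transfer: below the line — 31×$850, 23×$1,050, 10×$1,150, 12×$1,250; squared poverty gap index (FGT₂) = 0.155985.
Reduction = 0.315107 − 0.155985 = 0.1591.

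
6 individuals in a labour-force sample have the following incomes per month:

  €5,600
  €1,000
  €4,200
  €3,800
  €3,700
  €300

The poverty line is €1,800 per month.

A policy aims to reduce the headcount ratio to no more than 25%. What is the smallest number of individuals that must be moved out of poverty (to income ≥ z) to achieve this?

1

2 of the 6 individuals are poor, so H = 2/6 = 0.333.
A headcount ratio of at most 25% allows at most ⌊0.25 × 6⌋ = 1 poor individuals.
So at least 2 − 1 = 1 must be lifted.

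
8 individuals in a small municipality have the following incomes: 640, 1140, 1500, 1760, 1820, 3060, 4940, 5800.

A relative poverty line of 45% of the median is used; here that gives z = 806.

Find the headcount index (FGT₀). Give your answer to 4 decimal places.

0.1250

1 of the 8 individuals have income below 806.
H = 1/8 = 0.1250.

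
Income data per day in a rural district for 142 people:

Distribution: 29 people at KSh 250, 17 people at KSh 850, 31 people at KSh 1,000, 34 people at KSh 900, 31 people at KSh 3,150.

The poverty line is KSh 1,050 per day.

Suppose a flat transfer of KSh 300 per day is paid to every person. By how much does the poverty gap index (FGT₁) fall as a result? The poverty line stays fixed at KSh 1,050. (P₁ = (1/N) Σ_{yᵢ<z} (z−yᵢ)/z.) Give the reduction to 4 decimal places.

Before: below the line — 29×KSh 250, 17×KSh 850, 34×KSh 900, 31×KSh 1,000; poverty gap index (FGT₁) = 0.223005.
After the KSh 300 transfer: below the line — 29×KSh 550; poverty gap index (FGT₁) = 0.097250.
Reduction = 0.223005 − 0.097250 = 0.1258.

0.1258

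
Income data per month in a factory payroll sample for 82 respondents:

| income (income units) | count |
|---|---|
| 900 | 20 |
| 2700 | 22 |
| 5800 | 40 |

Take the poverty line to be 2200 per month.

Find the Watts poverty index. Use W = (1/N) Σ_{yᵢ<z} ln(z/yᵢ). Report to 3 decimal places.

Incomes under z: 20×900 (q = 20 of N = 82).
ln(z/y) terms: ln(2200/900) = 0.8938 (×20).
W = 17.876358 / 82 = 0.218.

0.218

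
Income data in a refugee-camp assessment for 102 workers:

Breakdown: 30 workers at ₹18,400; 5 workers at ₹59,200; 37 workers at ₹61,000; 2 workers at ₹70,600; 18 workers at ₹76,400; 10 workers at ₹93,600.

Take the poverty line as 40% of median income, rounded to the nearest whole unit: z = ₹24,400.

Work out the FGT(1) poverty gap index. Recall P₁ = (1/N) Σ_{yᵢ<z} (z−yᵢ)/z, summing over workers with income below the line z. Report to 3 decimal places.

Poor units: 30×₹18,400 (q = 30 of N = 102).
Normalized shortfalls: (24400−18400)/24400 = 0.2459 (×30).
Sum of shortfalls = 7.377049; P₁ averages over all N: 7.377049 / 102 = 0.072.

0.072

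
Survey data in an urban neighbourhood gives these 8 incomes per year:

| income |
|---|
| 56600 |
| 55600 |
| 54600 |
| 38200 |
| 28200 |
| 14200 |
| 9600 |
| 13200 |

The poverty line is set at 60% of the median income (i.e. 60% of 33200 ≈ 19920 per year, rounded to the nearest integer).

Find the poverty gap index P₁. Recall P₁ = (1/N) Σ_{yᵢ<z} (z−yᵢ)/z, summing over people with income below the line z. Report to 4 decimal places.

0.1428

Poor units: 9600, 13200, 14200 (q = 3 of N = 8).
Normalized shortfalls: (19920−9600)/19920 = 0.5181; (19920−13200)/19920 = 0.3373; (19920−14200)/19920 = 0.2871.
Sum of shortfalls = 1.142570; P₁ averages over all N: 1.142570 / 8 = 0.1428.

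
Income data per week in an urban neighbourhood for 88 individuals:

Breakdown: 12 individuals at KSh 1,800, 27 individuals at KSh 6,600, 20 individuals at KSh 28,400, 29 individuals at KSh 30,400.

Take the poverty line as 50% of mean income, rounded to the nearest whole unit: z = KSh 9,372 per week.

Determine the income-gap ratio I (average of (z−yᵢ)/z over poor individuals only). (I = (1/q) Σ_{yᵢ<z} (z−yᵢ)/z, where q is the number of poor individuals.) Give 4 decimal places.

Below the line: 12×KSh 1,800, 27×KSh 6,600 (q = 39 of N = 88).
Shortfall ratios (z−y)/z: 0.8079 (×12), 0.2958 (×27); sum = 17.681178.
The income-gap ratio divides by q (the poor only): 17.681178 / 39 = 0.4534.

0.4534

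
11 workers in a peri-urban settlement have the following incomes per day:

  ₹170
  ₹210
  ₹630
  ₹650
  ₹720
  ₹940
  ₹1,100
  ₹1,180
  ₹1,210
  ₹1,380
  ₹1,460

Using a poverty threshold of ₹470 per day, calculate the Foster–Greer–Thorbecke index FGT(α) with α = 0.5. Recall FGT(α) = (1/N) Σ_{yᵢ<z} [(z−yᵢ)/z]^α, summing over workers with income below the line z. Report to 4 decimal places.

Incomes under z: ₹170, ₹210 (q = 2 of N = 11).
Relative gaps: (470−170)/470 = 0.6383; (470−210)/470 = 0.5532.
Raised to α = 0.5: 0.79894; 0.74377.
Sum = 1.542704; FGT(0.5) = 1.542704 / 11 = 0.1402.

0.1402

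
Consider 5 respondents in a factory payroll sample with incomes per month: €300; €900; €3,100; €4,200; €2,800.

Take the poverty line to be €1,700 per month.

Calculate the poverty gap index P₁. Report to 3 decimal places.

0.259

Poor units: €300, €900 (q = 2 of N = 5).
Normalized shortfalls: (1700−300)/1700 = 0.8235; (1700−900)/1700 = 0.4706.
Sum of shortfalls = 1.294118; P₁ averages over all N: 1.294118 / 5 = 0.259.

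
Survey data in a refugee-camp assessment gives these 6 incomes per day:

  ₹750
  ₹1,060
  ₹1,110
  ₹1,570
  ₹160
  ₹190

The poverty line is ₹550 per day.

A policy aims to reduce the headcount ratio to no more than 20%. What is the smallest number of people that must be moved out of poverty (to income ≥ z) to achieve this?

Currently q = 2 of N = 6 are below the line (H = 0.333).
A headcount ratio of at most 20% allows at most ⌊0.20 × 6⌋ = 1 poor people.
So at least 2 − 1 = 1 must be lifted.

1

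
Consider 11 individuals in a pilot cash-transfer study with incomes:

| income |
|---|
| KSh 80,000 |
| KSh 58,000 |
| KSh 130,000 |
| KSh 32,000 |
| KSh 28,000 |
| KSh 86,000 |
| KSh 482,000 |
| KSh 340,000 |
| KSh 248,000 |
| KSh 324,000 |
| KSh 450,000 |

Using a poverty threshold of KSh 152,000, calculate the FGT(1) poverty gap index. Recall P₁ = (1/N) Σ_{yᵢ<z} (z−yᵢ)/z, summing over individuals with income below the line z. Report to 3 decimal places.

0.298

Incomes under z: KSh 28,000, KSh 32,000, KSh 58,000, KSh 80,000, KSh 86,000, KSh 130,000 (q = 6 of N = 11).
Relative gaps: (152000−28000)/152000 = 0.8158; (152000−32000)/152000 = 0.7895; (152000−58000)/152000 = 0.6184; (152000−80000)/152000 = 0.4737; (152000−86000)/152000 = 0.4342; (152000−130000)/152000 = 0.1447.
Σ = 3.276316. Dividing by the full population N = 11 gives P₁ = 0.298.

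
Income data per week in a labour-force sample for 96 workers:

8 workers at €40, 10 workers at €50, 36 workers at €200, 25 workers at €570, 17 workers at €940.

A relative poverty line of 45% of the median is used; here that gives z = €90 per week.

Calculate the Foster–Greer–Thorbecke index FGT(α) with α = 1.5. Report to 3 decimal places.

Incomes under z: 8×€40, 10×€50 (q = 18 of N = 96).
Relative gaps: (90−40)/90 = 0.5556 (×8); (90−50)/90 = 0.4444 (×10).
Raised to α = 1.5: 0.41409 (×8); 0.29630 (×10).
Sum = 6.275656; FGT(1.5) = 6.275656 / 96 = 0.065.

0.065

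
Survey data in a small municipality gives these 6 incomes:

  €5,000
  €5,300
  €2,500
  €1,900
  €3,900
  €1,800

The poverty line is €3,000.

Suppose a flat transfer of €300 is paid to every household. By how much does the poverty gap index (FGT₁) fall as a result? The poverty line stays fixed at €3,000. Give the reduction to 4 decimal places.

0.0500

Before: below the line — €1,800, €1,900, €2,500; poverty gap index (FGT₁) = 0.155556.
After the €300 transfer: below the line — €2,100, €2,200, €2,800; poverty gap index (FGT₁) = 0.105556.
Reduction = 0.155556 − 0.105556 = 0.0500.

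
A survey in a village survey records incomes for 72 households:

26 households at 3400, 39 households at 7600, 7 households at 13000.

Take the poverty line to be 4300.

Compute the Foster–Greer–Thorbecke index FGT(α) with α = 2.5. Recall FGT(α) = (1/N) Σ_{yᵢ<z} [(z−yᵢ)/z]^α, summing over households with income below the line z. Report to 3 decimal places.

Poor units: 26×3400 (q = 26 of N = 72).
Gap ratios (z−y)/z: (4300−3400)/4300 = 0.2093 (×26).
Raised to α = 2.5: 0.02004 (×26).
Sum = 0.521085; FGT(2.5) = 0.521085 / 72 = 0.007.

0.007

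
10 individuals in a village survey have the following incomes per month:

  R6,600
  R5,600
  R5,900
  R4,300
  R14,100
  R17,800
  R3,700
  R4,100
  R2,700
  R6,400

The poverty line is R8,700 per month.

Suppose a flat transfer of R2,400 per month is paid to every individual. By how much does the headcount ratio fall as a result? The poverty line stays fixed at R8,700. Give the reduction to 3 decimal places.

0.200

Before: below the line — R2,700, R3,700, R4,100, R4,300, R5,600, R5,900, R6,400, R6,600; headcount ratio = 0.80000.
After the R2,400 transfer: below the line — R5,100, R6,100, R6,500, R6,700, R8,000, R8,300; headcount ratio = 0.60000.
Reduction = 0.80000 − 0.60000 = 0.200.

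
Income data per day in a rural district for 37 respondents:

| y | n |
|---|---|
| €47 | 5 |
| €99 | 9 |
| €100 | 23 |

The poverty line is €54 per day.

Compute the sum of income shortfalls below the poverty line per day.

€35

Poor units: 5×€47 (q = 5 of N = 37).
Individual gaps: 5×(54−47) = 35.
Aggregate gap = €35.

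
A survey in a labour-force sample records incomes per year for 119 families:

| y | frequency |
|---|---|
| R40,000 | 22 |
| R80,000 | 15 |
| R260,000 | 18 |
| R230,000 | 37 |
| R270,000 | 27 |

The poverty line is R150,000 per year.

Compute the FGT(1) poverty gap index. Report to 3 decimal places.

Poor units: 22×R40,000, 15×R80,000 (q = 37 of N = 119).
Shortfall ratios: (150000−40000)/150000 = 0.7333 (×22); (150000−80000)/150000 = 0.4667 (×15).
Sum of shortfalls = 23.133333; P₁ averages over all N: 23.133333 / 119 = 0.194.

0.194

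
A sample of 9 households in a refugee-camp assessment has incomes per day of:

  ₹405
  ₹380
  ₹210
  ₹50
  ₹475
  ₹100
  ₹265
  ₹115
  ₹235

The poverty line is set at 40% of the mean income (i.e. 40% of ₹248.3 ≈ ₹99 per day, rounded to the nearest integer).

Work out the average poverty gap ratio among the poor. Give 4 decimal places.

0.4949

Incomes under z: ₹50 (q = 1 of N = 9).
Shortfall ratios (z−y)/z: 0.4949; sum = 0.494949.
I averages over the q = 1 poor units only: 0.494949 / 1 = 0.4949.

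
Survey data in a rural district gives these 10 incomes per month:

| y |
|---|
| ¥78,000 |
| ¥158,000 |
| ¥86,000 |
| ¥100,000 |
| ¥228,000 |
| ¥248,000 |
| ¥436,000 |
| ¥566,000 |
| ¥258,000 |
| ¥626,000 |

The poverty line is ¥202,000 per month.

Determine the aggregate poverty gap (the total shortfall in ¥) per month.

Poor units: ¥78,000, ¥86,000, ¥100,000, ¥158,000 (q = 4 of N = 10).
Individual gaps: 202000−78000 = 124000; 202000−86000 = 116000; 202000−100000 = 102000; 202000−158000 = 44000.
Aggregate gap = ¥386,000.

¥386,000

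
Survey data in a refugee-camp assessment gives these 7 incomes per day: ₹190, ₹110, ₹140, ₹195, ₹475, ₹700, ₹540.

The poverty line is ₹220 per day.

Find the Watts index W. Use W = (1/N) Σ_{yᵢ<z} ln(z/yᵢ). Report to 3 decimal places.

Below the line: ₹110, ₹140, ₹190, ₹195 (q = 4 of N = 7).
ln(z/y) terms: ln(220/110) = 0.6931; ln(220/140) = 0.4520; ln(220/190) = 0.1466; ln(220/195) = 0.1206.
W = 1.412364 / 7 = 0.202.

0.202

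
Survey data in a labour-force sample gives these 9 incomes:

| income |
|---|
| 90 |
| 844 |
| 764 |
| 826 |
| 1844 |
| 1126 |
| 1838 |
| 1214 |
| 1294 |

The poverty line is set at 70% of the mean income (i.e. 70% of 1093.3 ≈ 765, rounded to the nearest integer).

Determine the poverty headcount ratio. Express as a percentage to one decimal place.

22.2%

2 of the 9 families have income below 765.
H = 2/9 = 22.2%.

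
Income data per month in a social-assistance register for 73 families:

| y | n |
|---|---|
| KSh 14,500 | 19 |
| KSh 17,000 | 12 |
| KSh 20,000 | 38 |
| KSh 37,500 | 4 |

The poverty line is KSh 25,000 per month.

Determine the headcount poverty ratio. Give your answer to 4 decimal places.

0.9452

69 of the 73 families have income below KSh 25,000.
H = 69/73 = 0.9452.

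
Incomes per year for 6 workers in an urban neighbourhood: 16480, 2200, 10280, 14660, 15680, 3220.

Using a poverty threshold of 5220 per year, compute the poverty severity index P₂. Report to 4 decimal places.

Incomes under z: 2200, 3220 (q = 2 of N = 6).
Relative gaps: (5220−2200)/5220 = 0.5785; (5220−3220)/5220 = 0.3831.
Squared: 0.3347; 0.1468.
Sum = 0.481511; P₂ = 0.481511 / 6 = 0.0803.

0.0803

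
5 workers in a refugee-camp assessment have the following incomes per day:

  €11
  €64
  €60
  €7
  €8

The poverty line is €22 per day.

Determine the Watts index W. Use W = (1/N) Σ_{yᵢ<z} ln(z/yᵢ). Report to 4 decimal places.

Incomes under z: €7, €8, €11 (q = 3 of N = 5).
ln(z/y) terms: ln(22/7) = 1.1451; ln(22/8) = 1.0116; ln(22/11) = 0.6931.
W = 2.849880 / 5 = 0.5700.

0.5700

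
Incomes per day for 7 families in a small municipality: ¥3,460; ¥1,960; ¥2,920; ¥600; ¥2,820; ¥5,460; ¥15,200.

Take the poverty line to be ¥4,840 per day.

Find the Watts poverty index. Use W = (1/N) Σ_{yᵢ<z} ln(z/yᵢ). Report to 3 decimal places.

0.625

Incomes under z: ¥600, ¥1,960, ¥2,820, ¥2,920, ¥3,460 (q = 5 of N = 7).
ln(z/y) terms: ln(4840/600) = 2.0877; ln(4840/1960) = 0.9040; ln(4840/2820) = 0.5402; ln(4840/2920) = 0.5053; ln(4840/3460) = 0.3356.
W = 4.372866 / 7 = 0.625.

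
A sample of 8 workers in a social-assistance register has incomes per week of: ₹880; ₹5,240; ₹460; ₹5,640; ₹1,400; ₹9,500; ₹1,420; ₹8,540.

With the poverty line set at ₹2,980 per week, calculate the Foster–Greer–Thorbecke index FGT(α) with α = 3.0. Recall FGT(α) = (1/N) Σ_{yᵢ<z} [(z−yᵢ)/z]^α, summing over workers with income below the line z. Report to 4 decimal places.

0.1559

Poor units: ₹460, ₹880, ₹1,400, ₹1,420 (q = 4 of N = 8).
Shortfall ratios: (2980−460)/2980 = 0.8456; (2980−880)/2980 = 0.7047; (2980−1400)/2980 = 0.5302; (2980−1420)/2980 = 0.5235.
Raised to α = 3.0: 0.60472; 0.34995; 0.14905; 0.14346.
Sum = 1.247175; FGT(3.0) = 1.247175 / 8 = 0.1559.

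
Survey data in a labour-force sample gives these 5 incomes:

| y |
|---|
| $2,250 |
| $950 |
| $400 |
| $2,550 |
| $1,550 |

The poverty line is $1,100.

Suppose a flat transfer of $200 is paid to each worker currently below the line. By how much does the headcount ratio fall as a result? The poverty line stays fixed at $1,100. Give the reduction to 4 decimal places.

0.2000

Before: below the line — $400, $950; headcount ratio = 0.400000.
After the $200 transfer: below the line — $600; headcount ratio = 0.200000.
Reduction = 0.400000 − 0.200000 = 0.2000.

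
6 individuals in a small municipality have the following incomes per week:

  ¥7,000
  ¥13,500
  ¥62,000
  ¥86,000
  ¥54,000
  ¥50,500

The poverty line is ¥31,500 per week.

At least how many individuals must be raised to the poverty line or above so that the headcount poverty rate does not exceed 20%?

1

Currently q = 2 of N = 6 are below the line (H = 0.333).
A headcount ratio of at most 20% allows at most ⌊0.20 × 6⌋ = 1 poor individuals.
So at least 2 − 1 = 1 must be lifted.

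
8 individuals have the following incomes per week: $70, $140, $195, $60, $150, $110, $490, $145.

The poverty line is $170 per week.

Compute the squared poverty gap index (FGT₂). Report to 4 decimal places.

0.1195

Poor units: $60, $70, $110, $140, $145, $150 (q = 6 of N = 8).
Gap ratios (z−y)/z: (170−60)/170 = 0.6471; (170−70)/170 = 0.5882; (170−110)/170 = 0.3529; (170−140)/170 = 0.1765; (170−145)/170 = 0.1471; (170−150)/170 = 0.1176.
Squared: 0.4187; 0.3460; 0.1246; 0.0311; 0.0216; 0.0138.
Sum = 0.955882; P₂ = 0.955882 / 8 = 0.1195.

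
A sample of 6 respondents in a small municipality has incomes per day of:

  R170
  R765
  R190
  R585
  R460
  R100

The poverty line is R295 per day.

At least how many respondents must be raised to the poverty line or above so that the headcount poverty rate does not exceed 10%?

Currently q = 3 of N = 6 are below the line (H = 0.500).
A headcount ratio of at most 10% allows at most ⌊0.10 × 6⌋ = 0 poor respondents.
So at least 3 − 0 = 3 must be lifted.

3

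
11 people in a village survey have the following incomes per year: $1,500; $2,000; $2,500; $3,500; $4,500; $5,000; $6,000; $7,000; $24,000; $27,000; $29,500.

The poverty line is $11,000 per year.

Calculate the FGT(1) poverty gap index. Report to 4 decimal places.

Below z: $1,500, $2,000, $2,500, $3,500, $4,500, $5,000, $6,000, $7,000 (q = 8 of N = 11).
Shortfall ratios: (11000−1500)/11000 = 0.8636; (11000−2000)/11000 = 0.8182; (11000−2500)/11000 = 0.7727; (11000−3500)/11000 = 0.6818; (11000−4500)/11000 = 0.5909; (11000−5000)/11000 = 0.5455; (11000−6000)/11000 = 0.4545; (11000−7000)/11000 = 0.3636.
Sum of shortfalls = 5.090909; P₁ averages over all N: 5.090909 / 11 = 0.4628.

0.4628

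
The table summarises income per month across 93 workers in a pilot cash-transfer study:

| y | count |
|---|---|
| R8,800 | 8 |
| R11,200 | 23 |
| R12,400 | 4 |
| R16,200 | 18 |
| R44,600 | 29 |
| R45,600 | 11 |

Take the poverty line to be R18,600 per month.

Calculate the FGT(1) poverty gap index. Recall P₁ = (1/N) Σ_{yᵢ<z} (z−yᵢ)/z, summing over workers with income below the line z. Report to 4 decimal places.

0.1830

Below z: 8×R8,800, 23×R11,200, 4×R12,400, 18×R16,200 (q = 53 of N = 93).
Shortfall ratios: (18600−8800)/18600 = 0.5269 (×8); (18600−11200)/18600 = 0.3978 (×23); (18600−12400)/18600 = 0.3333 (×4); (18600−16200)/18600 = 0.1290 (×18).
Σ = 17.021505. Dividing by the full population N = 93 gives P₁ = 0.1830.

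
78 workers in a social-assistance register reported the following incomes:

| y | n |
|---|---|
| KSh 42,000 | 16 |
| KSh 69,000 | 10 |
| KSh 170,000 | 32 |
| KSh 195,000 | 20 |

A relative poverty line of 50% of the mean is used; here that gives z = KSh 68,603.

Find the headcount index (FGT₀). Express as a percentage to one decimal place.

20.5%

16 of the 78 workers have income below KSh 68,603.
H = 16/78 = 20.5%.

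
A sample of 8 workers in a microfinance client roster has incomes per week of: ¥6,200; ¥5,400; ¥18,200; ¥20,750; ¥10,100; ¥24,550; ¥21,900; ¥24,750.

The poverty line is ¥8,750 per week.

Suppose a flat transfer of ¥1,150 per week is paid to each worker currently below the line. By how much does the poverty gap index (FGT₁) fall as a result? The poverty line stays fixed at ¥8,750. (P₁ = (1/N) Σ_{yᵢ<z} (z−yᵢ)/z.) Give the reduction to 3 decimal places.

Before: below the line — ¥5,400, ¥6,200; poverty gap index (FGT₁) = 0.08429.
After the ¥1,150 transfer: below the line — ¥6,550, ¥7,350; poverty gap index (FGT₁) = 0.05143.
Reduction = 0.08429 − 0.05143 = 0.033.

0.033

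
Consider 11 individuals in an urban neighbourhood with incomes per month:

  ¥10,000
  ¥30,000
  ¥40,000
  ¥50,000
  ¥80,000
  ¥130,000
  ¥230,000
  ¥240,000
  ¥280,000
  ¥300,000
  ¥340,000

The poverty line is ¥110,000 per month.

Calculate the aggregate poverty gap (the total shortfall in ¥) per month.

Below the line: ¥10,000, ¥30,000, ¥40,000, ¥50,000, ¥80,000 (q = 5 of N = 11).
Individual gaps: 110000−10000 = 100000; 110000−30000 = 80000; 110000−40000 = 70000; 110000−50000 = 60000; 110000−80000 = 30000.
Aggregate gap = ¥340,000.

¥340,000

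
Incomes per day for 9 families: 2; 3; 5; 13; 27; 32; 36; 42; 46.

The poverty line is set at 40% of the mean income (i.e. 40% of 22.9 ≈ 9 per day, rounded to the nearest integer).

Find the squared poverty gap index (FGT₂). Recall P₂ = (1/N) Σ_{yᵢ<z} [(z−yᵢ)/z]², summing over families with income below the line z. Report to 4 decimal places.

Below the line: 2, 3, 5 (q = 3 of N = 9).
Relative gaps: (9−2)/9 = 0.7778; (9−3)/9 = 0.6667; (9−5)/9 = 0.4444.
Squared: 0.6049; 0.4444; 0.1975.
Sum = 1.246914; P₂ = 1.246914 / 9 = 0.1385.

0.1385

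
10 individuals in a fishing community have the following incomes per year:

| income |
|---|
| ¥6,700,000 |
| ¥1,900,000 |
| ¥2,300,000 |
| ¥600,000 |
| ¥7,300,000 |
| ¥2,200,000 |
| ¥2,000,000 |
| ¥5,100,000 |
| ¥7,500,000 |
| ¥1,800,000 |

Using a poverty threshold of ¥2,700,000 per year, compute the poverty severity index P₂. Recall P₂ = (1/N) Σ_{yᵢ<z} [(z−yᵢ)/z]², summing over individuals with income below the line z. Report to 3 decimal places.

Below z: ¥600,000, ¥1,800,000, ¥1,900,000, ¥2,000,000, ¥2,200,000, ¥2,300,000 (q = 6 of N = 10).
Normalized shortfalls: (2700000−600000)/2700000 = 0.7778; (2700000−1800000)/2700000 = 0.3333; (2700000−1900000)/2700000 = 0.2963; (2700000−2000000)/2700000 = 0.2593; (2700000−2200000)/2700000 = 0.1852; (2700000−2300000)/2700000 = 0.1481.
Squared: 0.6049; 0.1111; 0.0878; 0.0672; 0.0343; 0.0219.
Sum = 0.927298; P₂ = 0.927298 / 10 = 0.093.

0.093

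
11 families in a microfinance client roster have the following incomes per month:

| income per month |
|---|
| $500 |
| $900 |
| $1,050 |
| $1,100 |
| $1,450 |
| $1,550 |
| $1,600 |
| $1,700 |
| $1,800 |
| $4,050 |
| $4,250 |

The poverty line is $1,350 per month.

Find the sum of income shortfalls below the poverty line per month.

Below z: $500, $900, $1,050, $1,100 (q = 4 of N = 11).
Individual gaps: 1350−500 = 850; 1350−900 = 450; 1350−1050 = 300; 1350−1100 = 250.
Aggregate gap = $1,850.

$1,850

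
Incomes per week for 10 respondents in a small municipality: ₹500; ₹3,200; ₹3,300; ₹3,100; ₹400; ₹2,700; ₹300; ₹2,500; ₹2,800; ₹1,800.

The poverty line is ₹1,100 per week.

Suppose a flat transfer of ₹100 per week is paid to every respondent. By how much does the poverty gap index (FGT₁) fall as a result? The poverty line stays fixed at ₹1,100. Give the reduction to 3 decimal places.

Before: below the line — ₹300, ₹400, ₹500; poverty gap index (FGT₁) = 0.19091.
After the ₹100 transfer: below the line — ₹400, ₹500, ₹600; poverty gap index (FGT₁) = 0.16364.
Reduction = 0.19091 − 0.16364 = 0.027.

0.027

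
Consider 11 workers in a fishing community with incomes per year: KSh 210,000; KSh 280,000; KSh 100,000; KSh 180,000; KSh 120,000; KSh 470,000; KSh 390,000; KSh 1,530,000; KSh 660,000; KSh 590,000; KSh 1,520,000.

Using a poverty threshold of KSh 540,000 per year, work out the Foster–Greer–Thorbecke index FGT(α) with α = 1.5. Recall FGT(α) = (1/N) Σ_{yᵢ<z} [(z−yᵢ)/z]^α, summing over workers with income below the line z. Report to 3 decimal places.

Poor units: KSh 100,000, KSh 120,000, KSh 180,000, KSh 210,000, KSh 280,000, KSh 390,000, KSh 470,000 (q = 7 of N = 11).
Relative gaps: (540000−100000)/540000 = 0.8148; (540000−120000)/540000 = 0.7778; (540000−180000)/540000 = 0.6667; (540000−210000)/540000 = 0.6111; (540000−280000)/540000 = 0.4815; (540000−390000)/540000 = 0.2778; (540000−470000)/540000 = 0.1296.
Raised to α = 1.5: 0.73551; 0.68594; 0.54433; 0.47773; 0.33409; 0.14640; 0.04667.
Sum = 2.970672; FGT(1.5) = 2.970672 / 11 = 0.270.

0.270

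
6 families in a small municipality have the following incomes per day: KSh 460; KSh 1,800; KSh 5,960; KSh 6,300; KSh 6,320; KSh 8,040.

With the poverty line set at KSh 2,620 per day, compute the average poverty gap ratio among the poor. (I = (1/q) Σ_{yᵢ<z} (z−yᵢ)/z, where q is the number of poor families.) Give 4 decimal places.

0.5687

Incomes under z: KSh 460, KSh 1,800 (q = 2 of N = 6).
Shortfall ratios (z−y)/z: 0.8244, 0.3130; sum = 1.137405.
I averages over the q = 2 poor units only: 1.137405 / 2 = 0.5687.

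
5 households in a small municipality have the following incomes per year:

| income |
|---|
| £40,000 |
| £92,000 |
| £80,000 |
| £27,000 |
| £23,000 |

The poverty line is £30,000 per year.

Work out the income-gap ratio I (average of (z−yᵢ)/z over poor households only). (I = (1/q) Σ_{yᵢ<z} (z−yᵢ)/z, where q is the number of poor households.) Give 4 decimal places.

Incomes under z: £23,000, £27,000 (q = 2 of N = 5).
Relative gaps: 0.2333, 0.1000; sum = 0.333333.
I averages over the q = 2 poor units only: 0.333333 / 2 = 0.1667.

0.1667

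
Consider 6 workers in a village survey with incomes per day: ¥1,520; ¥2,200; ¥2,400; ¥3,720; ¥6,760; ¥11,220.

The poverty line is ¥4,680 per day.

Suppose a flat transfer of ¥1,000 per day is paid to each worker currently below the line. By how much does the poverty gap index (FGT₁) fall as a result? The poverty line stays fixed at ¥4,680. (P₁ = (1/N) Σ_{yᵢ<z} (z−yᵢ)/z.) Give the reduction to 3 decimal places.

Before: below the line — ¥1,520, ¥2,200, ¥2,400, ¥3,720; poverty gap index (FGT₁) = 0.31624.
After the ¥1,000 transfer: below the line — ¥2,520, ¥3,200, ¥3,400; poverty gap index (FGT₁) = 0.17521.
Reduction = 0.31624 − 0.17521 = 0.141.

0.141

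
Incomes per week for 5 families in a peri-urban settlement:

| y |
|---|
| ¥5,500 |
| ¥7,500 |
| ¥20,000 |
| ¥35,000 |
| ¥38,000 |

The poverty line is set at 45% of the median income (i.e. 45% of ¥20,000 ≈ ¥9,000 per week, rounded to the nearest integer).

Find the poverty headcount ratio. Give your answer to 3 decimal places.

2 of the 5 families have income below ¥9,000.
H = 2/5 = 0.400.

0.400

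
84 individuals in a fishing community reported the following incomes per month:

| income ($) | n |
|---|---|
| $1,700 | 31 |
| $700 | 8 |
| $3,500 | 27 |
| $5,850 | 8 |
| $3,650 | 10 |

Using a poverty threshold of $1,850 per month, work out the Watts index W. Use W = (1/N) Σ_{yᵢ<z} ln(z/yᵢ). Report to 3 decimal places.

0.124

Below z: 8×$700, 31×$1,700 (q = 39 of N = 84).
ln(z/y) terms: ln(1850/700) = 0.9719 (×8); ln(1850/1700) = 0.0846 (×31).
W = 10.396164 / 84 = 0.124.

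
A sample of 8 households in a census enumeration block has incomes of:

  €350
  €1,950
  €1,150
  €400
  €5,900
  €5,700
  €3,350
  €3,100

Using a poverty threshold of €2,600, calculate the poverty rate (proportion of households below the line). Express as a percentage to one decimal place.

4 of the 8 households have income below €2,600.
H = 4/8 = 50.0%.

50.0%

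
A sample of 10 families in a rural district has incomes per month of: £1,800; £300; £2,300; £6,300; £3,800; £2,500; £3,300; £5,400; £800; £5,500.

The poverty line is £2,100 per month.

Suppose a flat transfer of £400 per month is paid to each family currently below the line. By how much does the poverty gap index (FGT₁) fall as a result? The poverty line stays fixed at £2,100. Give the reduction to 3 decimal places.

0.052

Before: below the line — £300, £800, £1,800; poverty gap index (FGT₁) = 0.16190.
After the £400 transfer: below the line — £700, £1,200; poverty gap index (FGT₁) = 0.10952.
Reduction = 0.16190 − 0.10952 = 0.052.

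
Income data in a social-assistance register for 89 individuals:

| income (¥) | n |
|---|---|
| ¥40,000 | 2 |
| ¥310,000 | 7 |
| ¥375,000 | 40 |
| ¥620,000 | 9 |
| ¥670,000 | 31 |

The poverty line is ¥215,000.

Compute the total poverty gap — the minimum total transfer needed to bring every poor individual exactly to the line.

¥350,000

Below z: 2×¥40,000 (q = 2 of N = 89).
Individual gaps: 2×(215000−40000) = 350000.
Aggregate gap = ¥350,000.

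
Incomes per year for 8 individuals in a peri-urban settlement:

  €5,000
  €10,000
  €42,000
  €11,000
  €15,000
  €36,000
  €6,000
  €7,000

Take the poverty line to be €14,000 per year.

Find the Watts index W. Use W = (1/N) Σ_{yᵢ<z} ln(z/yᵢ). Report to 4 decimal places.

0.3935

Below z: €5,000, €6,000, €7,000, €10,000, €11,000 (q = 5 of N = 8).
ln(z/y) terms: ln(14000/5000) = 1.0296; ln(14000/6000) = 0.8473; ln(14000/7000) = 0.6931; ln(14000/10000) = 0.3365; ln(14000/11000) = 0.2412.
W = 3.147699 / 8 = 0.3935.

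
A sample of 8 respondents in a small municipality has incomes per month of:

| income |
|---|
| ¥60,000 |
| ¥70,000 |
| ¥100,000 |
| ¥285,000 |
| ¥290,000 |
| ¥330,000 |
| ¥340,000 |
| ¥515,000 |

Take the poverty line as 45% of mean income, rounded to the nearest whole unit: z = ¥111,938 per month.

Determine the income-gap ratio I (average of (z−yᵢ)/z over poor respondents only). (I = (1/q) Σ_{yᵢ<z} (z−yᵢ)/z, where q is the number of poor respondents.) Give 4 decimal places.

0.3151

Below z: ¥60,000, ¥70,000, ¥100,000 (q = 3 of N = 8).
Relative gaps: 0.4640, 0.3747, 0.1066; sum = 0.945291.
I averages over the q = 3 poor units only: 0.945291 / 3 = 0.3151.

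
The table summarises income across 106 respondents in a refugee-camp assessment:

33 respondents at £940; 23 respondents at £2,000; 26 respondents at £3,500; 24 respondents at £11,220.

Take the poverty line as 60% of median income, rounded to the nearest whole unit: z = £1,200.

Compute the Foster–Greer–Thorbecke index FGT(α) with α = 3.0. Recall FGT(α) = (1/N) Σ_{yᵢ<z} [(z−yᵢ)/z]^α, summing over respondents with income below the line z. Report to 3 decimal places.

Below z: 33×£940 (q = 33 of N = 106).
Gap ratios (z−y)/z: (1200−940)/1200 = 0.2167 (×33).
Raised to α = 3.0: 0.01017 (×33).
Sum = 0.335653; FGT(3.0) = 0.335653 / 106 = 0.003.

0.003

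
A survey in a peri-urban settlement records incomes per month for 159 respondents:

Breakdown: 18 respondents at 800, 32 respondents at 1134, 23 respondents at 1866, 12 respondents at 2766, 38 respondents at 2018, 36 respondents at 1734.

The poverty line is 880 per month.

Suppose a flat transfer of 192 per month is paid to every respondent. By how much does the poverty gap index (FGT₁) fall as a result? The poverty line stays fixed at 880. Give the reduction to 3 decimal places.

Before: below the line — 18×800; poverty gap index (FGT₁) = 0.01029.
After the 192 transfer: below the line — none; poverty gap index (FGT₁) = 0.00000.
Reduction = 0.01029 − 0.00000 = 0.010.

0.010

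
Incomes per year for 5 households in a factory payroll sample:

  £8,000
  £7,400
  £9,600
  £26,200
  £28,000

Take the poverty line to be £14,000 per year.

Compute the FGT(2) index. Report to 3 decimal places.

Incomes under z: £7,400, £8,000, £9,600 (q = 3 of N = 5).
Gap ratios (z−y)/z: (14000−7400)/14000 = 0.4714; (14000−8000)/14000 = 0.4286; (14000−9600)/14000 = 0.3143.
Squared: 0.2222; 0.1837; 0.0988.
Sum = 0.504694; P₂ = 0.504694 / 5 = 0.101.

0.101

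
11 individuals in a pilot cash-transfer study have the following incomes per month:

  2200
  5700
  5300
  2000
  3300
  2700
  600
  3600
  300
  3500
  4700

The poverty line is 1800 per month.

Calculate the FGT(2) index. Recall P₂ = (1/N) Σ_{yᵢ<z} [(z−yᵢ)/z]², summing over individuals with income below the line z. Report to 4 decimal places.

0.1035

Below the line: 300, 600 (q = 2 of N = 11).
Shortfall ratios: (1800−300)/1800 = 0.8333; (1800−600)/1800 = 0.6667.
Squared: 0.6944; 0.4444.
Sum = 1.138889; P₂ = 1.138889 / 11 = 0.1035.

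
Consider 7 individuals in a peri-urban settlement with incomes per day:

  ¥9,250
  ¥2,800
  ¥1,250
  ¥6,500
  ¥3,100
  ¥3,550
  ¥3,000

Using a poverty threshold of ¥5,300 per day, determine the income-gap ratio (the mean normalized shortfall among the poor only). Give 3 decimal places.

Below z: ¥1,250, ¥2,800, ¥3,000, ¥3,100, ¥3,550 (q = 5 of N = 7).
Relative gaps: 0.7642, 0.4717, 0.4340, 0.4151, 0.3302; sum = 2.415094.
I averages over the q = 5 poor units only: 2.415094 / 5 = 0.483.

0.483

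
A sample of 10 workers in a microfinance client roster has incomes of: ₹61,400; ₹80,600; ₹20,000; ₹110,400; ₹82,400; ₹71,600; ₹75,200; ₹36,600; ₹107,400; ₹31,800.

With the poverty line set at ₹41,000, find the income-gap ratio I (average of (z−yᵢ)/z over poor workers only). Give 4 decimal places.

Below the line: ₹20,000, ₹31,800, ₹36,600 (q = 3 of N = 10).
Relative gaps: 0.5122, 0.2244, 0.1073; sum = 0.843902.
The income-gap ratio divides by q (the poor only): 0.843902 / 3 = 0.2813.

0.2813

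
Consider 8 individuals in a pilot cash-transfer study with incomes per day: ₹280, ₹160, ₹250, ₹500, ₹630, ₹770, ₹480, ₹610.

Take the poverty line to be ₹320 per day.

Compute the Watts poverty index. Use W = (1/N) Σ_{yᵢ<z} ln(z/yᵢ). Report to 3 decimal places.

Below the line: ₹160, ₹250, ₹280 (q = 3 of N = 8).
ln(z/y) terms: ln(320/160) = 0.6931; ln(320/250) = 0.2469; ln(320/280) = 0.1335.
W = 1.073539 / 8 = 0.134.

0.134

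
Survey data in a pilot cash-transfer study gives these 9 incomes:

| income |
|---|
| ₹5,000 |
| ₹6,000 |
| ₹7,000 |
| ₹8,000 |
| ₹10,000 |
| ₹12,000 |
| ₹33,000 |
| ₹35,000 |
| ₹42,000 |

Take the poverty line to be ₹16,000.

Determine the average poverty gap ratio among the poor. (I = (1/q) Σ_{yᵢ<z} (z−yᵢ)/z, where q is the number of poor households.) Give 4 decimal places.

0.5000

Incomes under z: ₹5,000, ₹6,000, ₹7,000, ₹8,000, ₹10,000, ₹12,000 (q = 6 of N = 9).
Relative gaps: 0.6875, 0.6250, 0.5625, 0.5000, 0.3750, 0.2500; sum = 3.000000.
I averages over the q = 6 poor units only: 3.000000 / 6 = 0.5000.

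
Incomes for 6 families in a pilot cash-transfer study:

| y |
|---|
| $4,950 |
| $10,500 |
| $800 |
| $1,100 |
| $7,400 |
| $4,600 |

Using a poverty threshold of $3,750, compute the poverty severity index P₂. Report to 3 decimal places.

0.186

Incomes under z: $800, $1,100 (q = 2 of N = 6).
Normalized shortfalls: (3750−800)/3750 = 0.7867; (3750−1100)/3750 = 0.7067.
Squared: 0.6188; 0.4994.
Sum = 1.118222; P₂ = 1.118222 / 6 = 0.186.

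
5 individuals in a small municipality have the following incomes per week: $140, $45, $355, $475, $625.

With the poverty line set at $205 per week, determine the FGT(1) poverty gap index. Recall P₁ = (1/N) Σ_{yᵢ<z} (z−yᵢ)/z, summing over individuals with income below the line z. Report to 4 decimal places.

Below z: $45, $140 (q = 2 of N = 5).
Shortfall ratios: (205−45)/205 = 0.7805; (205−140)/205 = 0.3171.
Σ = 1.097561. Dividing by the full population N = 5 gives P₁ = 0.2195.

0.2195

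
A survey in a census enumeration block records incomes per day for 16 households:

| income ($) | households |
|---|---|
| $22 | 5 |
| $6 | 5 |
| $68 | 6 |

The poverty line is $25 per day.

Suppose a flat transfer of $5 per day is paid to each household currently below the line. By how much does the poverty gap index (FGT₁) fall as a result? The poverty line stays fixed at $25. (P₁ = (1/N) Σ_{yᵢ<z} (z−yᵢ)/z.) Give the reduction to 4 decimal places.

Before: below the line — 5×$6, 5×$22; poverty gap index (FGT₁) = 0.275000.
After the $5 transfer: below the line — 5×$11; poverty gap index (FGT₁) = 0.175000.
Reduction = 0.275000 − 0.175000 = 0.1000.

0.1000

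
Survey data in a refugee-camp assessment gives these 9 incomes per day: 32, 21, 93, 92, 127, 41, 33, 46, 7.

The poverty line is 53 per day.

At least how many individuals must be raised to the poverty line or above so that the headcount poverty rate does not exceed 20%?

Currently q = 6 of N = 9 are below the line (H = 0.667).
A headcount ratio of at most 20% allows at most ⌊0.20 × 9⌋ = 1 poor individuals.
So at least 6 − 1 = 5 must be lifted.

5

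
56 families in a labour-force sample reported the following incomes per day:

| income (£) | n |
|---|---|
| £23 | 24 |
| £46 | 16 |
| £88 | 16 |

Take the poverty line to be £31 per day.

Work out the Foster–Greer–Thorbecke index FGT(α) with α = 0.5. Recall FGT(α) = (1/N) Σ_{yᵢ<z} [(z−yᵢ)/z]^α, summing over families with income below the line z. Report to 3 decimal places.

0.218

Below the line: 24×£23 (q = 24 of N = 56).
Gap ratios (z−y)/z: (31−23)/31 = 0.2581 (×24).
Raised to α = 0.5: 0.50800 (×24).
Sum = 12.192012; FGT(0.5) = 12.192012 / 56 = 0.218.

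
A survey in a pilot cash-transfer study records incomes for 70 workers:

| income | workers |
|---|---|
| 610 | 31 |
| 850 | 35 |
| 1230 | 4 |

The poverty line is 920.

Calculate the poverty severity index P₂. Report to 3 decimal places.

0.053

Incomes under z: 31×610, 35×850 (q = 66 of N = 70).
Relative gaps: (920−610)/920 = 0.3370 (×31); (920−850)/920 = 0.0761 (×35).
Squared: 0.1135 (×31); 0.0058 (×35).
Sum = 3.722353; P₂ = 3.722353 / 70 = 0.053.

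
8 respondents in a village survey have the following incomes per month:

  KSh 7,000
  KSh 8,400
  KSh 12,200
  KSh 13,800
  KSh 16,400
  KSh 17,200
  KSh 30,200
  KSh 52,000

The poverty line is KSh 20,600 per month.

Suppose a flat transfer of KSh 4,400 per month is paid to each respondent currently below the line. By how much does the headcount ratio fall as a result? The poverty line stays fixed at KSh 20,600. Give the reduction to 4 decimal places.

0.2500

Before: below the line — KSh 7,000, KSh 8,400, KSh 12,200, KSh 13,800, KSh 16,400, KSh 17,200; headcount ratio = 0.750000.
After the KSh 4,400 transfer: below the line — KSh 11,400, KSh 12,800, KSh 16,600, KSh 18,200; headcount ratio = 0.500000.
Reduction = 0.750000 − 0.500000 = 0.2500.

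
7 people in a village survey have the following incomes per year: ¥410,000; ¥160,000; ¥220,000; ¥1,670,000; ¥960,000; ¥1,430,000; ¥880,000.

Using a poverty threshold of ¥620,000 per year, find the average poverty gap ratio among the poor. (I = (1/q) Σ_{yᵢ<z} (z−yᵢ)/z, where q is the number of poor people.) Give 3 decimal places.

Below the line: ¥160,000, ¥220,000, ¥410,000 (q = 3 of N = 7).
Relative gaps: 0.7419, 0.6452, 0.3387; sum = 1.725806.
I averages over the q = 3 poor units only: 1.725806 / 3 = 0.575.

0.575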